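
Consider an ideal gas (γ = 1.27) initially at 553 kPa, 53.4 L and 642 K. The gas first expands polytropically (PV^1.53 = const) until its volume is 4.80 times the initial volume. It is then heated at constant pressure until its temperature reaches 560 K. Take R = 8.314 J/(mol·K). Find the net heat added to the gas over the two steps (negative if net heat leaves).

n = P₁V₁/(RT₁) = 553×53.4/(8.314×642) = 5.53 mol.
Step 1 — Polytropic n=1.53: T₂ = T₁(V₁/V₂)^(n−1) = 642×(0.208)^0.53 = 280 K; P₂ = P₁(V₁/V₂)^n = 50.2 kPa.
W = (P₁V₁−P₂V₂)/(n−1) = (553×53.4−50.2×256)/0.53 = 31500 J.
ΔU = nCvΔT = 5.53×30.8×(280−642) = -61700 J.
Q = ΔU + W = -30300 J.
State after step 1: P = 50.2 kPa, V = 256 L, T = 280 K.
Step 2 — Isobaric: P stays 50.2 kPa; V/T = const ⇒ T₂ = 560 K, V₂ = 513 L.
W = PΔV = 50.2×(513−256) kPa·L = 12900 J.
ΔU = nCvΔT = 5.53×30.8×(560−280) = 47800 J.
Q = ΔU + W = nCpΔT = 60700 J.
Net over both steps: W = 44400 J, Q = 30400 J, ΔU = -14000 J.

30400 J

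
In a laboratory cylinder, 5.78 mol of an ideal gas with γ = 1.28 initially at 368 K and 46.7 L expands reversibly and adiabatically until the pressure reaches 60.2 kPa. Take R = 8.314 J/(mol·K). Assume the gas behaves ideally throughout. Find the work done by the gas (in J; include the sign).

20900 J

P₁ = nRT₁/V₁ = 5.78×8.314×368/46.7 = 379 kPa.
Adiabatic: T₂/T₁ = (P₂/P₁)^((γ−1)/γ) ⇒ T₂ = 368×(0.159)^0.219 = 246 K; V₂ = 196 L.
ΔU = nCvΔT = 5.78×29.7×(246−368) = -20900 J.
Q = 0 for an adiabatic process, so W = −ΔU = 20900 J.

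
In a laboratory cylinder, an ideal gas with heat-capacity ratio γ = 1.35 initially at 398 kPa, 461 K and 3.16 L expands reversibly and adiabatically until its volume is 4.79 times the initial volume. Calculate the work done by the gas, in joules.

1520 J

n = P₁V₁/(RT₁) = 398×3.16/(8.314×461) = 0.328 mol.
Adiabatic: TV^(γ−1) = const ⇒ T₂ = 461×(0.209)^0.350 = 266 K; PV^γ = const ⇒ P₂ = 48.0 kPa.
ΔU = nCvΔT = 0.328×23.8×(266−461) = -1520 J.
Q = 0 for an adiabatic process, so W = −ΔU = 1520 J.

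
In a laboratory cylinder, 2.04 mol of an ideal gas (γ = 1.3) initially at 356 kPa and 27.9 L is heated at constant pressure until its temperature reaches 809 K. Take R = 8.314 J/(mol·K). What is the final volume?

38.5 L

T₁ = P₁V₁/(nR) = 356×27.9/(2.04×8.314) = 586 K.
Isobaric: P stays 356 kPa; V/T = const ⇒ T₂ = 809 K, V₂ = 38.5 L.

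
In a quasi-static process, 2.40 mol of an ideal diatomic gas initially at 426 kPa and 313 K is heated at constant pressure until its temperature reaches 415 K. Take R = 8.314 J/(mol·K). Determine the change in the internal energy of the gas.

V₁ = nRT₁/P₁ = 2.40×8.314×313/426 = 14.7 L.
Isobaric: P stays 426 kPa; V/T = const ⇒ T₂ = 415 K, V₂ = 19.4 L.
For an ideal gas ΔU = nCvΔT with Cv = (5/2)R = 20.8 J/(mol·K).
ΔU = 2.40×20.8×(415−313) = 5090 J.

5090 J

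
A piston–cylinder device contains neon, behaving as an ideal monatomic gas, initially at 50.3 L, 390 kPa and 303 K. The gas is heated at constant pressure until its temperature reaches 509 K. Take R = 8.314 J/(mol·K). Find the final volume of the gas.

84.5 L

Isobaric: P stays 390 kPa; V/T = const ⇒ T₂ = 509 K, V₂ = 84.5 L.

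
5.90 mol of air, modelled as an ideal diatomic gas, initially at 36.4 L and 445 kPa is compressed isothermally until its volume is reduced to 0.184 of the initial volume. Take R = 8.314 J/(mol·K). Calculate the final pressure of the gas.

2420 kPa

T₁ = P₁V₁/(nR) = 445×36.4/(5.90×8.314) = 330 K.
Isothermal: T stays 330 K; PV = const ⇒ V₂ = 6.70 L, P₂ = 2420 kPa.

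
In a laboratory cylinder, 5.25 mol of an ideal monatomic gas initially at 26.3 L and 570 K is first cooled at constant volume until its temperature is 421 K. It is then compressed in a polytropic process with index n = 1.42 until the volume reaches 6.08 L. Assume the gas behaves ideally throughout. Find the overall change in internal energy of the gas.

13700 J

P₁ = nRT₁/V₁ = 5.25×8.314×570/26.3 = 946 kPa.
Step 1 — Isochoric: V stays 26.3 L; P/T = const ⇒ T₂ = 421 K, P₂ = 699 kPa.
W = 0 (no volume change).
ΔU = nCvΔT = 5.25×12.5×(421−570) = -9760 J.
Q = ΔU = -9760 J.
State after step 1: P = 699 kPa, V = 26.3 L, T = 421 K.
Step 2 — Polytropic n=1.42: T₂ = T₁(V₁/V₂)^(n−1) = 421×(4.33)^0.42 = 779 K; P₂ = P₁(V₁/V₂)^n = 5590 kPa.
W = (P₁V₁−P₂V₂)/(n−1) = (699×26.3−5590×6.08)/0.42 = -37200 J.
ΔU = nCvΔT = 5.25×12.5×(779−421) = 23400 J.
Q = ΔU + W = -13800 J.
Net over both steps: W = -37200 J, Q = -23500 J, ΔU = 13700 J.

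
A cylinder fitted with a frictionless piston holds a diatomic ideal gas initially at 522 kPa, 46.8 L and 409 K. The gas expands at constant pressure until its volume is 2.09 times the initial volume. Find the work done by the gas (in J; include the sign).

26600 J

n = P₁V₁/(RT₁) = 522×46.8/(8.314×409) = 7.18 mol.
Isobaric: P stays 522 kPa; V/T = const ⇒ T₂ = 855 K, V₂ = 97.8 L.
W = PΔV = 522×(97.8−46.8) kPa·L = 26600 J.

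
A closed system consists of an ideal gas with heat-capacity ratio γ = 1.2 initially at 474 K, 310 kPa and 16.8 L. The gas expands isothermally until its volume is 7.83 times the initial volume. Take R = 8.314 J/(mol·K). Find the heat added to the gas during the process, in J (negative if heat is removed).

n = P₁V₁/(RT₁) = 310×16.8/(8.314×474) = 1.32 mol.
Isothermal: T stays 474 K; PV = const ⇒ V₂ = 132 L, P₂ = 39.6 kPa.
ΔU = 0 (ideal gas, T constant).
W = nRT ln(V₂/V₁) = 1.32×8.314×474×ln(7.83) = 10700 J.
Q = ΔU + W = 10700 J.

10700 J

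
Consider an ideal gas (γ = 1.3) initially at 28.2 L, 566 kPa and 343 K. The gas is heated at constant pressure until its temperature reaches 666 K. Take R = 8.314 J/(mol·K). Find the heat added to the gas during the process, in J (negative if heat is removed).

n = P₁V₁/(RT₁) = 566×28.2/(8.314×343) = 5.60 mol.
Isobaric: P stays 566 kPa; V/T = const ⇒ T₂ = 666 K, V₂ = 54.8 L.
W = PΔV = 566×(54.8−28.2) kPa·L = 15000 J.
ΔU = nCvΔT = 5.60×27.7×(666−343) = 50100 J.
Q = ΔU + W = nCpΔT = 65100 J.

65100 J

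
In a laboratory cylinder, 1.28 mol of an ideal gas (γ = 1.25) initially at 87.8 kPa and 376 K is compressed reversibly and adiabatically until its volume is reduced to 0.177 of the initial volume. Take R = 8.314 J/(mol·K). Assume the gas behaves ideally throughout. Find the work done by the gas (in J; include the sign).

-8670 J

V₁ = nRT₁/P₁ = 1.28×8.314×376/87.8 = 45.6 L.
Adiabatic: TV^(γ−1) = const ⇒ T₂ = 376×(5.65)^0.250 = 580 K; PV^γ = const ⇒ P₂ = 765 kPa.
ΔU = nCvΔT = 1.28×33.3×(580−376) = 8670 J.
Q = 0 for an adiabatic process, so W = −ΔU = -8670 J.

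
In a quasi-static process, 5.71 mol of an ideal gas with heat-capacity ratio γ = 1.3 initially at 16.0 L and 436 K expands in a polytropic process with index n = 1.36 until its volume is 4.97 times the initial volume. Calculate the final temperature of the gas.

P₁ = nRT₁/V₁ = 5.71×8.314×436/16.0 = 1290 kPa.
Polytropic n=1.36: T₂ = T₁(V₁/V₂)^(n−1) = 436×(0.201)^0.36 = 245 K; P₂ = P₁(V₁/V₂)^n = 146 kPa.

245 K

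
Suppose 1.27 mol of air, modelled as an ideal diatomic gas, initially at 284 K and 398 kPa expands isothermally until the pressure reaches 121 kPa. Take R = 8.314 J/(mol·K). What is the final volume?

V₁ = nRT₁/P₁ = 1.27×8.314×284/398 = 7.53 L.
Isothermal: T stays 284 K; PV = const ⇒ V₂ = 24.8 L, P₂ = 121 kPa.

24.8 L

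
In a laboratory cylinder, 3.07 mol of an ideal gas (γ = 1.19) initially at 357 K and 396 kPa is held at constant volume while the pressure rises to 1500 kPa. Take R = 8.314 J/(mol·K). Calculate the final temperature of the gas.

1350 K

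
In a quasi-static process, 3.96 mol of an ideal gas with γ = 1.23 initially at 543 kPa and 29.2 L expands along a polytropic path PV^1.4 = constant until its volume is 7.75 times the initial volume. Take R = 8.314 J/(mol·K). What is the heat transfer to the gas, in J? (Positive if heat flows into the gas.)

T₁ = P₁V₁/(nR) = 543×29.2/(3.96×8.314) = 482 K.
Polytropic n=1.4: T₂ = T₁(V₁/V₂)^(n−1) = 482×(0.129)^0.40 = 212 K; P₂ = P₁(V₁/V₂)^n = 30.9 kPa.
W = (P₁V₁−P₂V₂)/(n−1) = (543×29.2−30.9×226)/0.40 = 22200 J.
ΔU = nCvΔT = 3.96×36.1×(212−482) = -38500 J.
Q = ΔU + W = -16400 J.

-16400 J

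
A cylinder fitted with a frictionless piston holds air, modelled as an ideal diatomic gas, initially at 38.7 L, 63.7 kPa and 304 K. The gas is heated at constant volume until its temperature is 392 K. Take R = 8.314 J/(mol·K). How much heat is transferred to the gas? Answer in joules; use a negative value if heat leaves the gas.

n = P₁V₁/(RT₁) = 63.7×38.7/(8.314×304) = 0.975 mol.
Isochoric: V stays 38.7 L; P/T = const ⇒ T₂ = 392 K, P₂ = 82.1 kPa.
W = 0 (no volume change).
ΔU = nCvΔT = 0.975×20.8×(392−304) = 1780 J.
Q = ΔU = 1780 J.

1780 J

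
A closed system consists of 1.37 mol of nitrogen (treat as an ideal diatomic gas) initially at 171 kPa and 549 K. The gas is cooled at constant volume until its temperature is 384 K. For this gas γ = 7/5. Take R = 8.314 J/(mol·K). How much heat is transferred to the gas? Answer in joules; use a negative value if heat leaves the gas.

-4700 J

V₁ = nRT₁/P₁ = 1.37×8.314×549/171 = 36.6 L.
Isochoric: V stays 36.6 L; P/T = const ⇒ T₂ = 384 K, P₂ = 120 kPa.
W = 0 (no volume change).
ΔU = nCvΔT = 1.37×20.8×(384−549) = -4700 J.
Q = ΔU = -4700 J.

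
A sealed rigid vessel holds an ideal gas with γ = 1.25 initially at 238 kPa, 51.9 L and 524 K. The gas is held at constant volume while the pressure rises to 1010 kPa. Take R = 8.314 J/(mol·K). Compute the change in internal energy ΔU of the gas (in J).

160000 J

n = P₁V₁/(RT₁) = 238×51.9/(8.314×524) = 2.84 mol.
Isochoric: V stays 51.9 L; P/T = const ⇒ T₂ = 2220 K, P₂ = 1010 kPa.
For an ideal gas ΔU = nCvΔT with Cv = R/(γ−1) = 33.3 J/(mol·K).
ΔU = 2.84×33.3×(2220−524) = 160000 J.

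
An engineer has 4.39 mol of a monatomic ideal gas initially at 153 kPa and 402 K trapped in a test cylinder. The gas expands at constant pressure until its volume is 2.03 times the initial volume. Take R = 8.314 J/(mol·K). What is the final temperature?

816 K

V₁ = nRT₁/P₁ = 4.39×8.314×402/153 = 95.9 L.
Isobaric: P stays 153 kPa; V/T = const ⇒ T₂ = 816 K, V₂ = 195 L.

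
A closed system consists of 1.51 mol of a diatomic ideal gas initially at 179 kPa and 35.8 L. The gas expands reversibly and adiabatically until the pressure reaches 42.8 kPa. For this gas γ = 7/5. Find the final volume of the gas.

99.5 L

T₁ = P₁V₁/(nR) = 179×35.8/(1.51×8.314) = 510 K.
Adiabatic: T₂/T₁ = (P₂/P₁)^((γ−1)/γ) ⇒ T₂ = 510×(0.239)^0.286 = 339 K; V₂ = 99.5 L.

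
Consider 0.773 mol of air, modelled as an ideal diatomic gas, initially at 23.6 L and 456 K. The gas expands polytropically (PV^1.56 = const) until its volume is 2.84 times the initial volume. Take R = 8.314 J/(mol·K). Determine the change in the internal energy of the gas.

-3240 J

P₁ = nRT₁/V₁ = 0.773×8.314×456/23.6 = 124 kPa.
Polytropic n=1.56: T₂ = T₁(V₁/V₂)^(n−1) = 456×(0.352)^0.56 = 254 K; P₂ = P₁(V₁/V₂)^n = 24.4 kPa.
For an ideal gas ΔU = nCvΔT with Cv = (5/2)R = 20.8 J/(mol·K).
ΔU = 0.773×20.8×(254−456) = -3240 J.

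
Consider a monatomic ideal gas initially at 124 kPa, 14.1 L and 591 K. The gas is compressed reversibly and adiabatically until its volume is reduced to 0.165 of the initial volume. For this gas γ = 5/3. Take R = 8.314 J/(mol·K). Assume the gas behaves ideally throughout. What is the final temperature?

1960 K

Adiabatic: TV^(γ−1) = const ⇒ T₂ = 591×(6.06)^0.667 = 1960 K; PV^γ = const ⇒ P₂ = 2500 kPa.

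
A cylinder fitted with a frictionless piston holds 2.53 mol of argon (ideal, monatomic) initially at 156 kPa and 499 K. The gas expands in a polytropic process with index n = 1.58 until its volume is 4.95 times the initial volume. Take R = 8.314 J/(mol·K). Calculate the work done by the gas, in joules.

V₁ = nRT₁/P₁ = 2.53×8.314×499/156 = 67.3 L.
Polytropic n=1.58: T₂ = T₁(V₁/V₂)^(n−1) = 499×(0.202)^0.58 = 197 K; P₂ = P₁(V₁/V₂)^n = 12.5 kPa.
W = (P₁V₁−P₂V₂)/(n−1) = (156×67.3−12.5×333)/0.58 = 10900 J.

10900 J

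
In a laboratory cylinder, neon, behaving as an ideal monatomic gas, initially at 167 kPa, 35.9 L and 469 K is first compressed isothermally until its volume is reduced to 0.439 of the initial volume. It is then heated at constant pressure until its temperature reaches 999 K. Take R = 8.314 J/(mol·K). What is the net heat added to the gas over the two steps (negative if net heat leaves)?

12000 J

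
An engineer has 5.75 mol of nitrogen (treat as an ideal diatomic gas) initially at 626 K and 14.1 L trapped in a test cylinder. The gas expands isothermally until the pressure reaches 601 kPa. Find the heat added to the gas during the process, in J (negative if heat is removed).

37800 J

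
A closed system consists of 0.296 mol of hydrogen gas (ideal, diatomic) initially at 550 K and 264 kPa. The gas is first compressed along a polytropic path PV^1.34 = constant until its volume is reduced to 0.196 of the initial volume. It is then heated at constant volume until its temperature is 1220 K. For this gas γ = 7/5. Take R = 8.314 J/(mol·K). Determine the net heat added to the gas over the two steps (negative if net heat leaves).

V₁ = nRT₁/P₁ = 0.296×8.314×550/264 = 5.13 L.
Step 1 — Polytropic n=1.34: T₂ = T₁(V₁/V₂)^(n−1) = 550×(5.10)^0.34 = 957 K; P₂ = P₁(V₁/V₂)^n = 2340 kPa.
W = (P₁V₁−P₂V₂)/(n−1) = (264×5.13−2340×1.00)/0.34 = -2950 J.
ΔU = nCvΔT = 0.296×20.8×(957−550) = 2510 J.
Q = ΔU + W = -442 J.
State after step 1: P = 2340 kPa, V = 1.00 L, T = 957 K.
Step 2 — Isochoric: V stays 1.00 L; P/T = const ⇒ T₂ = 1220 K, P₂ = 2990 kPa.
W = 0 (no volume change).
ΔU = nCvΔT = 0.296×20.8×(1220−957) = 1620 J.
Q = ΔU = 1620 J.
Net over both steps: W = -2950 J, Q = 1170 J, ΔU = 4120 J.

1170 J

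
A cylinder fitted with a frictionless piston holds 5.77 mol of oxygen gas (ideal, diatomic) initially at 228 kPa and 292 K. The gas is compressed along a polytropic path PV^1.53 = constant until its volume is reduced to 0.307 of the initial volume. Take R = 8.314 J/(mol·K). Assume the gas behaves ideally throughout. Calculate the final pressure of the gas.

1390 kPa

V₁ = nRT₁/P₁ = 5.77×8.314×292/228 = 61.4 L.
Polytropic n=1.53: T₂ = T₁(V₁/V₂)^(n−1) = 292×(3.26)^0.53 = 546 K; P₂ = P₁(V₁/V₂)^n = 1390 kPa.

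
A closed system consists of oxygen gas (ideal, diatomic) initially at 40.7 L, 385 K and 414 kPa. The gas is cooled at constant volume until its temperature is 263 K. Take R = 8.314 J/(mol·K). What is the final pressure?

Isochoric: V stays 40.7 L; P/T = const ⇒ T₂ = 263 K, P₂ = 283 kPa.

283 kPa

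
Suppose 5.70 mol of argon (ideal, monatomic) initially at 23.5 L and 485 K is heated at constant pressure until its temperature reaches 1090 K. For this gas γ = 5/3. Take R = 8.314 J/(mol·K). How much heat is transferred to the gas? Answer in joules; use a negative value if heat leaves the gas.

P₁ = nRT₁/V₁ = 5.70×8.314×485/23.5 = 978 kPa.
Isobaric: P stays 978 kPa; V/T = const ⇒ T₂ = 1090 K, V₂ = 52.8 L.
W = PΔV = 978×(52.8−23.5) kPa·L = 28700 J.
ΔU = nCvΔT = 5.70×12.5×(1090−485) = 43000 J.
Q = ΔU + W = nCpΔT = 71700 J.

71700 J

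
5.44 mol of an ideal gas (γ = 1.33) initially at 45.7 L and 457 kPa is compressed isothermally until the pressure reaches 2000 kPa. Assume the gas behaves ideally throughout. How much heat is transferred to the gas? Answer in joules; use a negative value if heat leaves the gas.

-30800 J

T₁ = P₁V₁/(nR) = 457×45.7/(5.44×8.314) = 462 K.
Isothermal: T stays 462 K; PV = const ⇒ V₂ = 10.4 L, P₂ = 2000 kPa.
ΔU = 0 (ideal gas, T constant).
W = nRT ln(V₂/V₁) = 5.44×8.314×462×ln(0.229) = -30800 J.
Q = ΔU + W = -30800 J.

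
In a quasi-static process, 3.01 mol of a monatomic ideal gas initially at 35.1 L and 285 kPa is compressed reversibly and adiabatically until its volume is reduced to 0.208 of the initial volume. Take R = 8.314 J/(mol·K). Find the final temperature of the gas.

T₁ = P₁V₁/(nR) = 285×35.1/(3.01×8.314) = 400 K.
Adiabatic: TV^(γ−1) = const ⇒ T₂ = 400×(4.81)^0.667 = 1140 K; PV^γ = const ⇒ P₂ = 3900 kPa.

1140 K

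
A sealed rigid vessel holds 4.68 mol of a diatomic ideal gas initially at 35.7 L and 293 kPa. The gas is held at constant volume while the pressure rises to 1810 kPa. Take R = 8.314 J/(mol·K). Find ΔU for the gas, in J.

135000 J

T₁ = P₁V₁/(nR) = 293×35.7/(4.68×8.314) = 269 K.
Isochoric: V stays 35.7 L; P/T = const ⇒ T₂ = 1660 K, P₂ = 1810 kPa.
For an ideal gas ΔU = nCvΔT with Cv = (5/2)R = 20.8 J/(mol·K).
ΔU = 4.68×20.8×(1660−269) = 135000 J.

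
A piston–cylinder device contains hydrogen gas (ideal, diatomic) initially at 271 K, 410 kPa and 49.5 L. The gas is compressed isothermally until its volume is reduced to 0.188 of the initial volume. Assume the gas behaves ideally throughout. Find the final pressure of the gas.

2180 kPa

Isothermal: T stays 271 K; PV = const ⇒ V₂ = 9.31 L, P₂ = 2180 kPa.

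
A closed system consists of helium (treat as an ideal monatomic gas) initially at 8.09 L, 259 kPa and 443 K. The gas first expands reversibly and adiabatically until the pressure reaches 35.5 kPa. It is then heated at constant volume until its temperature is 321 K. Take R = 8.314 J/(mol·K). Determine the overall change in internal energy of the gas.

-866 J

n = P₁V₁/(RT₁) = 259×8.09/(8.314×443) = 0.569 mol.
Step 1 — Adiabatic: T₂/T₁ = (P₂/P₁)^((γ−1)/γ) ⇒ T₂ = 443×(0.137)^0.400 = 200 K; V₂ = 26.7 L.
ΔU = nCvΔT = 0.569×12.5×(200−443) = -1720 J.
Q = 0 for an adiabatic process, so W = −ΔU = 1720 J.
State after step 1: P = 35.5 kPa, V = 26.7 L, T = 200 K.
Step 2 — Isochoric: V stays 26.7 L; P/T = const ⇒ T₂ = 321 K, P₂ = 57.0 kPa.
W = 0 (no volume change).
ΔU = nCvΔT = 0.569×12.5×(321−200) = 858 J.
Q = ΔU = 858 J.
Net over both steps: W = 1720 J, Q = 858 J, ΔU = -866 J.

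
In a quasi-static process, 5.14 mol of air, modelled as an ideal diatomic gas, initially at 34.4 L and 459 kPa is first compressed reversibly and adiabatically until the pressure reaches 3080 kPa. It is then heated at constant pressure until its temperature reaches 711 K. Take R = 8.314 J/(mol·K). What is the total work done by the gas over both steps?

-25300 J

T₁ = P₁V₁/(nR) = 459×34.4/(5.14×8.314) = 369 K.
Step 1 — Adiabatic: T₂/T₁ = (P₂/P₁)^((γ−1)/γ) ⇒ T₂ = 369×(6.71)^0.286 = 637 K; V₂ = 8.83 L.
ΔU = nCvΔT = 5.14×20.8×(637−369) = 28500 J.
Q = 0 for an adiabatic process, so W = −ΔU = -28500 J.
State after step 1: P = 3080 kPa, V = 8.83 L, T = 637 K.
Step 2 — Isobaric: P stays 3080 kPa; V/T = const ⇒ T₂ = 711 K, V₂ = 9.86 L.
W = PΔV = 3080×(9.86−8.83) kPa·L = 3180 J.
ΔU = nCvΔT = 5.14×20.8×(711−637) = 7960 J.
Q = ΔU + W = nCpΔT = 11100 J.
Net over both steps: W = -25300 J, Q = 11100 J, ΔU = 36500 J.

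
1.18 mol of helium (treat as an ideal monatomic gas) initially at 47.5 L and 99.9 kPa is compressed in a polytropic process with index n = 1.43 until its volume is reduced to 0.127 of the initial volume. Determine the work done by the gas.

-15800 J

T₁ = P₁V₁/(nR) = 99.9×47.5/(1.18×8.314) = 484 K.
Polytropic n=1.43: T₂ = T₁(V₁/V₂)^(n−1) = 484×(7.87)^0.43 = 1170 K; P₂ = P₁(V₁/V₂)^n = 1910 kPa.
W = (P₁V₁−P₂V₂)/(n−1) = (99.9×47.5−1910×6.03)/0.43 = -15800 J.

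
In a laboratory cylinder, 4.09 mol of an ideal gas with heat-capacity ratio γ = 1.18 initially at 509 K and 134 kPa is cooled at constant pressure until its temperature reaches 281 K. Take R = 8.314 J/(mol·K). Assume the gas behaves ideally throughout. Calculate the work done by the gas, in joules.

V₁ = nRT₁/P₁ = 4.09×8.314×509/134 = 129 L.
Isobaric: P stays 134 kPa; V/T = const ⇒ T₂ = 281 K, V₂ = 71.3 L.
W = PΔV = 134×(71.3−129) kPa·L = -7750 J.

-7750 J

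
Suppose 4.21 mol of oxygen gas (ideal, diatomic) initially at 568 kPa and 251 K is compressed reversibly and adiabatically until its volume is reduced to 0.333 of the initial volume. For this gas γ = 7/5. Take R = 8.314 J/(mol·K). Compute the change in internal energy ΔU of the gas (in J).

12100 J

V₁ = nRT₁/P₁ = 4.21×8.314×251/568 = 15.5 L.
Adiabatic: TV^(γ−1) = const ⇒ T₂ = 251×(3.00)^0.400 = 390 K; PV^γ = const ⇒ P₂ = 2650 kPa.
For an ideal gas ΔU = nCvΔT with Cv = (5/2)R = 20.8 J/(mol·K).
ΔU = 4.21×20.8×(390−251) = 12100 J.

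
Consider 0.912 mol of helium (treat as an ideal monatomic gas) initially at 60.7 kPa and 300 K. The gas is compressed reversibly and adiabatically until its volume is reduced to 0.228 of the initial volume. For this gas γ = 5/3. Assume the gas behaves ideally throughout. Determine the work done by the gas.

V₁ = nRT₁/P₁ = 0.912×8.314×300/60.7 = 37.5 L.
Adiabatic: TV^(γ−1) = const ⇒ T₂ = 300×(4.39)^0.667 = 804 K; PV^γ = const ⇒ P₂ = 713 kPa.
ΔU = nCvΔT = 0.912×12.5×(804−300) = 5730 J.
Q = 0 for an adiabatic process, so W = −ΔU = -5730 J.

-5730 J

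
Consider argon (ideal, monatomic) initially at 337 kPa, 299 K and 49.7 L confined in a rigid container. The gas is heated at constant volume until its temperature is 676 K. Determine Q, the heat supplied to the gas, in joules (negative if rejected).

31700 J

n = P₁V₁/(RT₁) = 337×49.7/(8.314×299) = 6.74 mol.
Isochoric: V stays 49.7 L; P/T = const ⇒ T₂ = 676 K, P₂ = 762 kPa.
W = 0 (no volume change).
ΔU = nCvΔT = 6.74×12.5×(676−299) = 31700 J.
Q = ΔU = 31700 J.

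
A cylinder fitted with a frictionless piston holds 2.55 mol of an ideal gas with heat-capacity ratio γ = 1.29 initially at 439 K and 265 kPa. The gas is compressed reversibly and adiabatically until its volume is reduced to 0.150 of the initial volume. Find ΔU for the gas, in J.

V₁ = nRT₁/P₁ = 2.55×8.314×439/265 = 35.1 L.
Adiabatic: TV^(γ−1) = const ⇒ T₂ = 439×(6.67)^0.290 = 761 K; PV^γ = const ⇒ P₂ = 3060 kPa.
For an ideal gas ΔU = nCvΔT with Cv = R/(γ−1) = 28.7 J/(mol·K).
ΔU = 2.55×28.7×(761−439) = 23500 J.

23500 J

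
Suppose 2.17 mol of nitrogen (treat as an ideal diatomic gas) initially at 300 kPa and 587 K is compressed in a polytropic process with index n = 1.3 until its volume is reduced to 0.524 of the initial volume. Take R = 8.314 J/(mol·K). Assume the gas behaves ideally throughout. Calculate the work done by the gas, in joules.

V₁ = nRT₁/P₁ = 2.17×8.314×587/300 = 35.3 L.
Polytropic n=1.3: T₂ = T₁(V₁/V₂)^(n−1) = 587×(1.91)^0.30 = 713 K; P₂ = P₁(V₁/V₂)^n = 695 kPa.
W = (P₁V₁−P₂V₂)/(n−1) = (300×35.3−695×18.5)/0.30 = -7550 J.

-7550 J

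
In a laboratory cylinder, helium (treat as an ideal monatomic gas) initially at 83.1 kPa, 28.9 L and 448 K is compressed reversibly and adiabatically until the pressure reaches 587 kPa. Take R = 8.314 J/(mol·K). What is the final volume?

8.94 L

Adiabatic: T₂/T₁ = (P₂/P₁)^((γ−1)/γ) ⇒ T₂ = 448×(7.06)^0.400 = 979 K; V₂ = 8.94 L.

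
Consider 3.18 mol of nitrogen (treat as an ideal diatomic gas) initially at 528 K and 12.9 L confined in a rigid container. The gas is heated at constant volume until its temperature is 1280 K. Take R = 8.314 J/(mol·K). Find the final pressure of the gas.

P₁ = nRT₁/V₁ = 3.18×8.314×528/12.9 = 1080 kPa.
Isochoric: V stays 12.9 L; P/T = const ⇒ T₂ = 1280 K, P₂ = 2620 kPa.

2620 kPa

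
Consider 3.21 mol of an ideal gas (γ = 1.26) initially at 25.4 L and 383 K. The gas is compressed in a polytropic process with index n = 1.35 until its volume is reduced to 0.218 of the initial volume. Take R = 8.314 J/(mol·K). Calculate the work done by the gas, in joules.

-20600 J

P₁ = nRT₁/V₁ = 3.21×8.314×383/25.4 = 402 kPa.
Polytropic n=1.35: T₂ = T₁(V₁/V₂)^(n−1) = 383×(4.59)^0.35 = 653 K; P₂ = P₁(V₁/V₂)^n = 3150 kPa.
W = (P₁V₁−P₂V₂)/(n−1) = (402×25.4−3150×5.54)/0.35 = -20600 J.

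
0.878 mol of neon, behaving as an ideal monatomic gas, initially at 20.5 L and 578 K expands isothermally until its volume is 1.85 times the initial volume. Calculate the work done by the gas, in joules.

2600 J

P₁ = nRT₁/V₁ = 0.878×8.314×578/20.5 = 206 kPa.
Isothermal: T stays 578 K; PV = const ⇒ V₂ = 37.9 L, P₂ = 111 kPa.
W = nRT ln(V₂/V₁) = 0.878×8.314×578×ln(1.85) = 2600 J.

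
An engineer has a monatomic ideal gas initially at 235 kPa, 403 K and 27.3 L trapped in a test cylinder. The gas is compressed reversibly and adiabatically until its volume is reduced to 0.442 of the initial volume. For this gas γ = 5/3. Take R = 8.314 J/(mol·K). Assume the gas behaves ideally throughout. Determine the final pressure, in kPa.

Adiabatic: TV^(γ−1) = const ⇒ T₂ = 403×(2.26)^0.667 = 695 K; PV^γ = const ⇒ P₂ = 916 kPa.

916 kPa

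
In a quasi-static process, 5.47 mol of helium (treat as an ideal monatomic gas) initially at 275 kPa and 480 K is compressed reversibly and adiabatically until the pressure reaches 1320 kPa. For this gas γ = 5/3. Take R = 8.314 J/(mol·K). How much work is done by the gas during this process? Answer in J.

-28600 J

V₁ = nRT₁/P₁ = 5.47×8.314×480/275 = 79.4 L.
Adiabatic: T₂/T₁ = (P₂/P₁)^((γ−1)/γ) ⇒ T₂ = 480×(4.80)^0.400 = 899 K; V₂ = 31.0 L.
ΔU = nCvΔT = 5.47×12.5×(899−480) = 28600 J.
Q = 0 for an adiabatic process, so W = −ΔU = -28600 J.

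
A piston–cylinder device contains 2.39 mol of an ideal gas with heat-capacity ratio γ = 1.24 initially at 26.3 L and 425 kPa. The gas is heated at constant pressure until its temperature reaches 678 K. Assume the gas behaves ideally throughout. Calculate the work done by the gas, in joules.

T₁ = P₁V₁/(nR) = 425×26.3/(2.39×8.314) = 563 K.
Isobaric: P stays 425 kPa; V/T = const ⇒ T₂ = 678 K, V₂ = 31.7 L.
W = PΔV = 425×(31.7−26.3) kPa·L = 2290 J.

2290 J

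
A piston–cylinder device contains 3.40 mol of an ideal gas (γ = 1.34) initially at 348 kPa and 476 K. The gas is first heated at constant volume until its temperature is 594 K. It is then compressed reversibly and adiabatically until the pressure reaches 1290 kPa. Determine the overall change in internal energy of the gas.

V₁ = nRT₁/P₁ = 3.40×8.314×476/348 = 38.7 L.
Step 1 — Isochoric: V stays 38.7 L; P/T = const ⇒ T₂ = 594 K, P₂ = 434 kPa.
W = 0 (no volume change).
ΔU = nCvΔT = 3.40×24.5×(594−476) = 9810 J.
Q = ΔU = 9810 J.
State after step 1: P = 434 kPa, V = 38.7 L, T = 594 K.
Step 2 — Adiabatic: T₂/T₁ = (P₂/P₁)^((γ−1)/γ) ⇒ T₂ = 594×(2.97)^0.254 = 783 K; V₂ = 17.2 L.
ΔU = nCvΔT = 3.40×24.5×(783−594) = 15700 J.
Q = 0 for an adiabatic process, so W = −ΔU = -15700 J.
Net over both steps: W = -15700 J, Q = 9810 J, ΔU = 25500 J.

25500 J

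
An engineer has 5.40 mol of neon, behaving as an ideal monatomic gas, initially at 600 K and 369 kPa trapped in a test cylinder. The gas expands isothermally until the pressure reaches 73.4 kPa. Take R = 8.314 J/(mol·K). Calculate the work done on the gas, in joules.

V₁ = nRT₁/P₁ = 5.40×8.314×600/369 = 73.0 L.
Isothermal: T stays 600 K; PV = const ⇒ V₂ = 367 L, P₂ = 73.4 kPa.
W = nRT ln(V₂/V₁) = 5.40×8.314×600×ln(5.03) = 43500 J.
Work done on the gas = −W_by = -43500 J.

-43500 J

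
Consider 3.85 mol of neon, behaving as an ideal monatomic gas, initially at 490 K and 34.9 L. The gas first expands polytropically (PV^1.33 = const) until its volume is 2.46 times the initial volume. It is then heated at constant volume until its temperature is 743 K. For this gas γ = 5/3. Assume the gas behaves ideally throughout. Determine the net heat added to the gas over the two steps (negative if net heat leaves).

24400 J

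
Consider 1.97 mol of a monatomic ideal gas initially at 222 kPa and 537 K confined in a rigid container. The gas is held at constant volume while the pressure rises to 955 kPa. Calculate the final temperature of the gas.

V₁ = nRT₁/P₁ = 1.97×8.314×537/222 = 39.6 L.
Isochoric: V stays 39.6 L; P/T = const ⇒ T₂ = 2310 K, P₂ = 955 kPa.

2310 K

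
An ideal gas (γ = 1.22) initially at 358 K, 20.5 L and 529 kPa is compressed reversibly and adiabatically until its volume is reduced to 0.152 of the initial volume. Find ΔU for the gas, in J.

n = P₁V₁/(RT₁) = 529×20.5/(8.314×358) = 3.64 mol.
Adiabatic: TV^(γ−1) = const ⇒ T₂ = 358×(6.58)^0.220 = 542 K; PV^γ = const ⇒ P₂ = 5270 kPa.
For an ideal gas ΔU = nCvΔT with Cv = R/(γ−1) = 37.8 J/(mol·K).
ΔU = 3.64×37.8×(542−358) = 25300 J.

25300 J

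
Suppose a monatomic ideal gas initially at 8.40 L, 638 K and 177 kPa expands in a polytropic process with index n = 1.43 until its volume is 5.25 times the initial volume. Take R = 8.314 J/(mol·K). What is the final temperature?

313 K

Polytropic n=1.43: T₂ = T₁(V₁/V₂)^(n−1) = 638×(0.190)^0.43 = 313 K; P₂ = P₁(V₁/V₂)^n = 16.5 kPa.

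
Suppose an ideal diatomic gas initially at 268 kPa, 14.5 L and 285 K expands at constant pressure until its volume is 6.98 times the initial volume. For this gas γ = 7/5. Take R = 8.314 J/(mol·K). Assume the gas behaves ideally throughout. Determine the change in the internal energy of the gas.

n = P₁V₁/(RT₁) = 268×14.5/(8.314×285) = 1.64 mol.
Isobaric: P stays 268 kPa; V/T = const ⇒ T₂ = 1990 K, V₂ = 101 L.
For an ideal gas ΔU = nCvΔT with Cv = (5/2)R = 20.8 J/(mol·K).
ΔU = 1.64×20.8×(1990−285) = 58100 J.

58100 J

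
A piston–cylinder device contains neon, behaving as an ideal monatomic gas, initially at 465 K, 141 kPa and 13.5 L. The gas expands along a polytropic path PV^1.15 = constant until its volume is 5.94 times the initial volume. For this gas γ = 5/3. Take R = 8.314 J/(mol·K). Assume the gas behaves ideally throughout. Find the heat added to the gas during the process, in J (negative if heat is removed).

2310 J

n = P₁V₁/(RT₁) = 141×13.5/(8.314×465) = 0.492 mol.
Polytropic n=1.15: T₂ = T₁(V₁/V₂)^(n−1) = 465×(0.168)^0.15 = 356 K; P₂ = P₁(V₁/V₂)^n = 18.2 kPa.
W = (P₁V₁−P₂V₂)/(n−1) = (141×13.5−18.2×80.2)/0.15 = 2980 J.
ΔU = nCvΔT = 0.492×12.5×(356−465) = -670 J.
Q = ΔU + W = 2310 J.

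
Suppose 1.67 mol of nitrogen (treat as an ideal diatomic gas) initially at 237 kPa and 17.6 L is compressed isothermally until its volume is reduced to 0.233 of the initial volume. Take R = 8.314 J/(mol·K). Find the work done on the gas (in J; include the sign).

6080 J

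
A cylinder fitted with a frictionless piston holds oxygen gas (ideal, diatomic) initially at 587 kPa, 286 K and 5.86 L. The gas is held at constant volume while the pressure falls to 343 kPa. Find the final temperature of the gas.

Isochoric: V stays 5.86 L; P/T = const ⇒ T₂ = 167 K, P₂ = 343 kPa.

167 K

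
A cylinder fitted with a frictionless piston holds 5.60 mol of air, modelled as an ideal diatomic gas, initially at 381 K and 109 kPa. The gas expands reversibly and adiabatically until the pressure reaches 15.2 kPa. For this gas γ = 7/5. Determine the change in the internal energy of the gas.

-19100 J

V₁ = nRT₁/P₁ = 5.60×8.314×381/109 = 163 L.
Adiabatic: T₂/T₁ = (P₂/P₁)^((γ−1)/γ) ⇒ T₂ = 381×(0.139)^0.286 = 217 K; V₂ = 665 L.
For an ideal gas ΔU = nCvΔT with Cv = (5/2)R = 20.8 J/(mol·K).
ΔU = 5.60×20.8×(217−381) = -19100 J.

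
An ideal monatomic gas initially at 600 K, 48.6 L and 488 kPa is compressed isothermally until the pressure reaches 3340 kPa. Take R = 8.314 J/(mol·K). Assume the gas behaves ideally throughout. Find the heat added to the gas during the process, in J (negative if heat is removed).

-45600 J

n = P₁V₁/(RT₁) = 488×48.6/(8.314×600) = 4.75 mol.
Isothermal: T stays 600 K; PV = const ⇒ V₂ = 7.10 L, P₂ = 3340 kPa.
ΔU = 0 (ideal gas, T constant).
W = nRT ln(V₂/V₁) = 4.75×8.314×600×ln(0.146) = -45600 J.
Q = ΔU + W = -45600 J.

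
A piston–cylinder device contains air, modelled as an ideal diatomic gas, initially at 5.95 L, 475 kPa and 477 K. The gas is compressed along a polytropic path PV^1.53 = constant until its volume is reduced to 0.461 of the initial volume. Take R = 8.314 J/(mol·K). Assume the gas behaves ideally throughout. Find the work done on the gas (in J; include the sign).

n = P₁V₁/(RT₁) = 475×5.95/(8.314×477) = 0.713 mol.
Polytropic n=1.53: T₂ = T₁(V₁/V₂)^(n−1) = 477×(2.17)^0.53 = 719 K; P₂ = P₁(V₁/V₂)^n = 1550 kPa.
W = (P₁V₁−P₂V₂)/(n−1) = (475×5.95−1550×2.74)/0.53 = -2710 J.
Work done on the gas = −W_by = 2710 J.

2710 J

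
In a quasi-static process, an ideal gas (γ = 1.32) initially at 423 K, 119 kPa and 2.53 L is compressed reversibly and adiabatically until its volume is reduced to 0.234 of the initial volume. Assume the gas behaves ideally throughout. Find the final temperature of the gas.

673 K

Adiabatic: TV^(γ−1) = const ⇒ T₂ = 423×(4.27)^0.320 = 673 K; PV^γ = const ⇒ P₂ = 809 kPa.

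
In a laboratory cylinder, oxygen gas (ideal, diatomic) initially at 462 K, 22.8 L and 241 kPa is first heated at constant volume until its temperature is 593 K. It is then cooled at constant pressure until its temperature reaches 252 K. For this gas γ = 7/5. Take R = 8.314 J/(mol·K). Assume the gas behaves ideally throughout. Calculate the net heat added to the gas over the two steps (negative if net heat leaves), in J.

-10300 J

n = P₁V₁/(RT₁) = 241×22.8/(8.314×462) = 1.43 mol.
Step 1 — Isochoric: V stays 22.8 L; P/T = const ⇒ T₂ = 593 K, P₂ = 309 kPa.
W = 0 (no volume change).
ΔU = nCvΔT = 1.43×20.8×(593−462) = 3900 J.
Q = ΔU = 3900 J.
State after step 1: P = 309 kPa, V = 22.8 L, T = 593 K.
Step 2 — Isobaric: P stays 309 kPa; V/T = const ⇒ T₂ = 252 K, V₂ = 9.69 L.
W = PΔV = 309×(9.69−22.8) kPa·L = -4060 J.
ΔU = nCvΔT = 1.43×20.8×(252−593) = -10100 J.
Q = ΔU + W = nCpΔT = -14200 J.
Net over both steps: W = -4060 J, Q = -10300 J, ΔU = -6240 J.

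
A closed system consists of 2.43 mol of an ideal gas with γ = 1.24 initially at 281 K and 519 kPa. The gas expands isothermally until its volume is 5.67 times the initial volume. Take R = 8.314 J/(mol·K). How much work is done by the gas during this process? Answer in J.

V₁ = nRT₁/P₁ = 2.43×8.314×281/519 = 10.9 L.
Isothermal: T stays 281 K; PV = const ⇒ V₂ = 62.0 L, P₂ = 91.5 kPa.
W = nRT ln(V₂/V₁) = 2.43×8.314×281×ln(5.67) = 9850 J.

9850 J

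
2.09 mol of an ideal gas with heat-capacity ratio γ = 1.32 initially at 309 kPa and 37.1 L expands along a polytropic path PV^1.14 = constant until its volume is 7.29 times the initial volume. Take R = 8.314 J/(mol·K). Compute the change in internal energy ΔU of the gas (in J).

T₁ = P₁V₁/(nR) = 309×37.1/(2.09×8.314) = 660 K.
Polytropic n=1.14: T₂ = T₁(V₁/V₂)^(n−1) = 660×(0.137)^0.14 = 500 K; P₂ = P₁(V₁/V₂)^n = 32.1 kPa.
For an ideal gas ΔU = nCvΔT with Cv = R/(γ−1) = 26.0 J/(mol·K).
ΔU = 2.09×26.0×(500−660) = -8700 J.

-8700 J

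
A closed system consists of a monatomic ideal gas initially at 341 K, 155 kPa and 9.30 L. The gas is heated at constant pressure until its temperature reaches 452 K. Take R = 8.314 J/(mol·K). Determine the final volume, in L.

12.3 L

Isobaric: P stays 155 kPa; V/T = const ⇒ T₂ = 452 K, V₂ = 12.3 L.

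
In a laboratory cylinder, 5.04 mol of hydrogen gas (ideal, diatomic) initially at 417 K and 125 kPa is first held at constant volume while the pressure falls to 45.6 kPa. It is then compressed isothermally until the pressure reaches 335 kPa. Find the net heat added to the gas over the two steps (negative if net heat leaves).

V₁ = nRT₁/P₁ = 5.04×8.314×417/125 = 140 L.
Step 1 — Isochoric: V stays 140 L; P/T = const ⇒ T₂ = 152 K, P₂ = 45.6 kPa.
W = 0 (no volume change).
ΔU = nCvΔT = 5.04×20.8×(152−417) = -27700 J.
Q = ΔU = -27700 J.
State after step 1: P = 45.6 kPa, V = 140 L, T = 152 K.
Step 2 — Isothermal: T stays 152 K; PV = const ⇒ V₂ = 19.0 L, P₂ = 335 kPa.
ΔU = 0 (ideal gas, T constant).
W = nRT ln(V₂/V₁) = 5.04×8.314×152×ln(0.136) = -12700 J.
Q = ΔU + W = -12700 J.
Net over both steps: W = -12700 J, Q = -40500 J, ΔU = -27700 J.

-40500 J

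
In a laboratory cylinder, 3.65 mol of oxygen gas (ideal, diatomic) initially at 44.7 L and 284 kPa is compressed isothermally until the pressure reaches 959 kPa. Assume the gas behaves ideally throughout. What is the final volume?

T₁ = P₁V₁/(nR) = 284×44.7/(3.65×8.314) = 418 K.
Isothermal: T stays 418 K; PV = const ⇒ V₂ = 13.2 L, P₂ = 959 kPa.

13.2 L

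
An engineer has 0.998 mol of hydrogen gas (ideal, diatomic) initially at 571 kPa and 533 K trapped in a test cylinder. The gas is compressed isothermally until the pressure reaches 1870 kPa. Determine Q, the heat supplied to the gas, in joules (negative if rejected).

-5250 J

V₁ = nRT₁/P₁ = 0.998×8.314×533/571 = 7.75 L.
Isothermal: T stays 533 K; PV = const ⇒ V₂ = 2.36 L, P₂ = 1870 kPa.
ΔU = 0 (ideal gas, T constant).
W = nRT ln(V₂/V₁) = 0.998×8.314×533×ln(0.305) = -5250 J.
Q = ΔU + W = -5250 J.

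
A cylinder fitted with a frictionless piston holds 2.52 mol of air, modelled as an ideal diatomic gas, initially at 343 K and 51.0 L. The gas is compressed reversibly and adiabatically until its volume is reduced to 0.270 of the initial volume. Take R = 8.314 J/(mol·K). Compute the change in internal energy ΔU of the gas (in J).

12400 J

P₁ = nRT₁/V₁ = 2.52×8.314×343/51.0 = 141 kPa.
Adiabatic: TV^(γ−1) = const ⇒ T₂ = 343×(3.70)^0.400 = 579 K; PV^γ = const ⇒ P₂ = 881 kPa.
For an ideal gas ΔU = nCvΔT with Cv = (5/2)R = 20.8 J/(mol·K).
ΔU = 2.52×20.8×(579−343) = 12400 J.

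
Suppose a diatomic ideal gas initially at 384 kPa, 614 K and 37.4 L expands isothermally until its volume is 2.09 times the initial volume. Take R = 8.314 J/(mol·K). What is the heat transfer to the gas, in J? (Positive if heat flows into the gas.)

10600 J

n = P₁V₁/(RT₁) = 384×37.4/(8.314×614) = 2.81 mol.
Isothermal: T stays 614 K; PV = const ⇒ V₂ = 78.2 L, P₂ = 184 kPa.
ΔU = 0 (ideal gas, T constant).
W = nRT ln(V₂/V₁) = 2.81×8.314×614×ln(2.09) = 10600 J.
Q = ΔU + W = 10600 J.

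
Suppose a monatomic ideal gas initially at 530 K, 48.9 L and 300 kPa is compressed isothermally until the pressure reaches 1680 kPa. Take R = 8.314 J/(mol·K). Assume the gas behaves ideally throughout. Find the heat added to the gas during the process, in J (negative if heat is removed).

-25300 J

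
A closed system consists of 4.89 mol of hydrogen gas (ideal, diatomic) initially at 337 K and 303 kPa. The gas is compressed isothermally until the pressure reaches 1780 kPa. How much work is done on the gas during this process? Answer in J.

24300 J

V₁ = nRT₁/P₁ = 4.89×8.314×337/303 = 45.2 L.
Isothermal: T stays 337 K; PV = const ⇒ V₂ = 7.70 L, P₂ = 1780 kPa.
W = nRT ln(V₂/V₁) = 4.89×8.314×337×ln(0.170) = -24300 J.
Work done on the gas = −W_by = 24300 J.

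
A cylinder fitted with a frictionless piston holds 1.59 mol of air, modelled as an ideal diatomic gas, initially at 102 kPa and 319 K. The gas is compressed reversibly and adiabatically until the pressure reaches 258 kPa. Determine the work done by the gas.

V₁ = nRT₁/P₁ = 1.59×8.314×319/102 = 41.3 L.
Adiabatic: T₂/T₁ = (P₂/P₁)^((γ−1)/γ) ⇒ T₂ = 319×(2.53)^0.286 = 416 K; V₂ = 21.3 L.
ΔU = nCvΔT = 1.59×20.8×(416−319) = 3200 J.
Q = 0 for an adiabatic process, so W = −ΔU = -3200 J.

-3200 J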